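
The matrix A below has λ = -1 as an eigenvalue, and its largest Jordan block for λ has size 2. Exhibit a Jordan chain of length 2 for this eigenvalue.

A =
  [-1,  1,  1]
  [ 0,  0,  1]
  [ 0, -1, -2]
A Jordan chain for λ = -1 of length 2:
v_1 = (1, 1, -1)ᵀ
v_2 = (0, 1, 0)ᵀ

Let N = A − (-1)·I. We want v_2 with N^2 v_2 = 0 but N^1 v_2 ≠ 0; then v_{j-1} := N · v_j for j = 2, …, 2.

Pick v_2 = (0, 1, 0)ᵀ.
Then v_1 = N · v_2 = (1, 1, -1)ᵀ.

Sanity check: (A − (-1)·I) v_1 = (0, 0, 0)ᵀ = 0. ✓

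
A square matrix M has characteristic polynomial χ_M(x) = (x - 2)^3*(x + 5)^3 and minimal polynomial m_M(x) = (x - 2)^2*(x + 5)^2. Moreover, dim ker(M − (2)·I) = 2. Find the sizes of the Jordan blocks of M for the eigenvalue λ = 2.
Block sizes for λ = 2: [2, 1]

Step 1 — from the characteristic polynomial, algebraic multiplicity of λ = 2 is 3. From dim ker(M − (2)·I) = 2, there are exactly 2 Jordan blocks for λ = 2.
Step 2 — from the minimal polynomial, the factor (x − 2)^2 tells us the largest block for λ = 2 has size 2.
Step 3 — with total size 3, 2 blocks, and largest block 2, the block sizes (in nonincreasing order) are [2, 1].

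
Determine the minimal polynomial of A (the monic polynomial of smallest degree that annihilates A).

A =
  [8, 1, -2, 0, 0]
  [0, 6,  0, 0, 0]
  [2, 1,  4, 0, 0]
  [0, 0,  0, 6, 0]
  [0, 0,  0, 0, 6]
x^2 - 12*x + 36

The characteristic polynomial is χ_A(x) = (x - 6)^5, so the eigenvalues are known. The minimal polynomial is
  m_A(x) = Π_λ (x − λ)^{k_λ}
where k_λ is the size of the *largest* Jordan block for λ (equivalently, the smallest k with (A − λI)^k v = 0 for every generalised eigenvector v of λ).

  λ = 6: largest Jordan block has size 2, contributing (x − 6)^2

So m_A(x) = (x - 6)^2 = x^2 - 12*x + 36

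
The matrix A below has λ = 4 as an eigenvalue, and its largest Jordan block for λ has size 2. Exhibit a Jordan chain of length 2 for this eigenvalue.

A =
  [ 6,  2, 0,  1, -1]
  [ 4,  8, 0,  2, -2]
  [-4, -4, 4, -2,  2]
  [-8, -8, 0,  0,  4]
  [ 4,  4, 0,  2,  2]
A Jordan chain for λ = 4 of length 2:
v_1 = (2, 4, -4, -8, 4)ᵀ
v_2 = (1, 0, 0, 0, 0)ᵀ

Let N = A − (4)·I. We want v_2 with N^2 v_2 = 0 but N^1 v_2 ≠ 0; then v_{j-1} := N · v_j for j = 2, …, 2.

Pick v_2 = (1, 0, 0, 0, 0)ᵀ.
Then v_1 = N · v_2 = (2, 4, -4, -8, 4)ᵀ.

Sanity check: (A − (4)·I) v_1 = (0, 0, 0, 0, 0)ᵀ = 0. ✓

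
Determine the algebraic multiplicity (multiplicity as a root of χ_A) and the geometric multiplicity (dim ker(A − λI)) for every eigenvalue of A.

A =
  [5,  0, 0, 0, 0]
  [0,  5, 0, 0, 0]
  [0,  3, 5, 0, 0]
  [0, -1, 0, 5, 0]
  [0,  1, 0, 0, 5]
λ = 5: alg = 5, geom = 4

Step 1 — factor the characteristic polynomial to read off the algebraic multiplicities:
  χ_A(x) = (x - 5)^5

Step 2 — compute geometric multiplicities via the rank-nullity identity g(λ) = n − rank(A − λI):
  rank(A − (5)·I) = 1, so dim ker(A − (5)·I) = n − 1 = 4

Summary:
  λ = 5: algebraic multiplicity = 5, geometric multiplicity = 4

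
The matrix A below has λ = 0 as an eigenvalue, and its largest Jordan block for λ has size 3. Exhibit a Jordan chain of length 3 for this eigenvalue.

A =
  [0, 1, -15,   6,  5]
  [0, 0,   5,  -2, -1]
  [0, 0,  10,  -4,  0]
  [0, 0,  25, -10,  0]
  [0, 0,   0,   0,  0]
A Jordan chain for λ = 0 of length 3:
v_1 = (5, 0, 0, 0, 0)ᵀ
v_2 = (-15, 5, 10, 25, 0)ᵀ
v_3 = (0, 0, 1, 0, 0)ᵀ

Let N = A − (0)·I. We want v_3 with N^3 v_3 = 0 but N^2 v_3 ≠ 0; then v_{j-1} := N · v_j for j = 3, …, 2.

Pick v_3 = (0, 0, 1, 0, 0)ᵀ.
Then v_2 = N · v_3 = (-15, 5, 10, 25, 0)ᵀ.
Then v_1 = N · v_2 = (5, 0, 0, 0, 0)ᵀ.

Sanity check: (A − (0)·I) v_1 = (0, 0, 0, 0, 0)ᵀ = 0. ✓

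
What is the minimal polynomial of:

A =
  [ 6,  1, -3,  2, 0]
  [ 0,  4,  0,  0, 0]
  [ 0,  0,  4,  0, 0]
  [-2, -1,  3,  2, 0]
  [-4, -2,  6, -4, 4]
x^2 - 8*x + 16

The characteristic polynomial is χ_A(x) = (x - 4)^5, so the eigenvalues are known. The minimal polynomial is
  m_A(x) = Π_λ (x − λ)^{k_λ}
where k_λ is the size of the *largest* Jordan block for λ (equivalently, the smallest k with (A − λI)^k v = 0 for every generalised eigenvector v of λ).

  λ = 4: largest Jordan block has size 2, contributing (x − 4)^2

So m_A(x) = (x - 4)^2 = x^2 - 8*x + 16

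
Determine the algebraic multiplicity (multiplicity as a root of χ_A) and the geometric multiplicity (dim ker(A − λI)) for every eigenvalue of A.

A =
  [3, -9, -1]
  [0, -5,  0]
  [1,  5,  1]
λ = -5: alg = 1, geom = 1; λ = 2: alg = 2, geom = 1

Step 1 — factor the characteristic polynomial to read off the algebraic multiplicities:
  χ_A(x) = (x - 2)^2*(x + 5)

Step 2 — compute geometric multiplicities via the rank-nullity identity g(λ) = n − rank(A − λI):
  rank(A − (-5)·I) = 2, so dim ker(A − (-5)·I) = n − 2 = 1
  rank(A − (2)·I) = 2, so dim ker(A − (2)·I) = n − 2 = 1

Summary:
  λ = -5: algebraic multiplicity = 1, geometric multiplicity = 1
  λ = 2: algebraic multiplicity = 2, geometric multiplicity = 1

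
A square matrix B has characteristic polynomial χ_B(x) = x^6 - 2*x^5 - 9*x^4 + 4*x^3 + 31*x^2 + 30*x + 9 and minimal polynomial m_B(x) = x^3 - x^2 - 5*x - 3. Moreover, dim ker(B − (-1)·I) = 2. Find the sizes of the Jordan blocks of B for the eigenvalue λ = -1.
Block sizes for λ = -1: [2, 2]

Step 1 — from the characteristic polynomial, algebraic multiplicity of λ = -1 is 4. From dim ker(B − (-1)·I) = 2, there are exactly 2 Jordan blocks for λ = -1.
Step 2 — from the minimal polynomial, the factor (x + 1)^2 tells us the largest block for λ = -1 has size 2.
Step 3 — with total size 4, 2 blocks, and largest block 2, the block sizes (in nonincreasing order) are [2, 2].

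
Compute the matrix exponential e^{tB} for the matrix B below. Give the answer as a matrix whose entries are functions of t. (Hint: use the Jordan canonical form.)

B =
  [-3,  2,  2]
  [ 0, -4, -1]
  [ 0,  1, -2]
e^{tB} =
  [exp(-3*t), 2*t*exp(-3*t), 2*t*exp(-3*t)]
  [0, -t*exp(-3*t) + exp(-3*t), -t*exp(-3*t)]
  [0, t*exp(-3*t), t*exp(-3*t) + exp(-3*t)]

Strategy: write B = P · J · P⁻¹ where J is a Jordan canonical form, so e^{tB} = P · e^{tJ} · P⁻¹, and e^{tJ} can be computed block-by-block.

B has Jordan form
J =
  [-3,  1,  0]
  [ 0, -3,  0]
  [ 0,  0, -3]
(up to reordering of blocks).

Per-block formulas:
  For a 1×1 block at λ = -3: exp(t · [-3]) = [e^(-3t)].
  For a 2×2 Jordan block J_2(-3): exp(t · J_2(-3)) = e^(-3t)·(I + t·N), where N is the 2×2 nilpotent shift.

After assembling e^{tJ} and conjugating by P, we get:

e^{tB} =
  [exp(-3*t), 2*t*exp(-3*t), 2*t*exp(-3*t)]
  [0, -t*exp(-3*t) + exp(-3*t), -t*exp(-3*t)]
  [0, t*exp(-3*t), t*exp(-3*t) + exp(-3*t)]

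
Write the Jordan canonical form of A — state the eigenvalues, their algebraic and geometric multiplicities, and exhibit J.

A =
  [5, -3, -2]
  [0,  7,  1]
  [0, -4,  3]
J_3(5)

The characteristic polynomial is
  det(x·I − A) = x^3 - 15*x^2 + 75*x - 125 = (x - 5)^3

Eigenvalues and multiplicities (the geometric multiplicity of λ is n − rank(A − λI), which equals the number of Jordan blocks for λ):
  λ = 5: algebraic multiplicity = 3, geometric multiplicity = 1

Determining the block sizes for each eigenvalue:
  λ = 5: one block (gm = 1), so the single block has size am = 3 → block sizes [3]

Assembling the blocks gives a Jordan form
J =
  [5, 1, 0]
  [0, 5, 1]
  [0, 0, 5]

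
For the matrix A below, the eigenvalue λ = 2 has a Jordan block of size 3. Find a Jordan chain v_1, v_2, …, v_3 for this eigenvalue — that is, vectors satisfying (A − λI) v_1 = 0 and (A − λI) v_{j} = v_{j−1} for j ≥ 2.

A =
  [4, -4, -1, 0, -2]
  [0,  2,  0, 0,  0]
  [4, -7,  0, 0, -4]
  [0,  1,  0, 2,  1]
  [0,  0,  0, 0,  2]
A Jordan chain for λ = 2 of length 3:
v_1 = (-1, 0, -2, 0, 0)ᵀ
v_2 = (-4, 0, -7, 1, 0)ᵀ
v_3 = (0, 1, 0, 0, 0)ᵀ

Let N = A − (2)·I. We want v_3 with N^3 v_3 = 0 but N^2 v_3 ≠ 0; then v_{j-1} := N · v_j for j = 3, …, 2.

Pick v_3 = (0, 1, 0, 0, 0)ᵀ.
Then v_2 = N · v_3 = (-4, 0, -7, 1, 0)ᵀ.
Then v_1 = N · v_2 = (-1, 0, -2, 0, 0)ᵀ.

Sanity check: (A − (2)·I) v_1 = (0, 0, 0, 0, 0)ᵀ = 0. ✓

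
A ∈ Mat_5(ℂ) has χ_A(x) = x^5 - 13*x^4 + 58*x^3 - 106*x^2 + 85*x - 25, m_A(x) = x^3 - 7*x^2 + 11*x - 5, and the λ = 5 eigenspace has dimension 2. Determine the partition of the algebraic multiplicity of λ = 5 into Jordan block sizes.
Block sizes for λ = 5: [1, 1]

Step 1 — from the characteristic polynomial, algebraic multiplicity of λ = 5 is 2. From dim ker(A − (5)·I) = 2, there are exactly 2 Jordan blocks for λ = 5.
Step 2 — from the minimal polynomial, the factor (x − 5) tells us the largest block for λ = 5 has size 1.
Step 3 — with total size 2, 2 blocks, and largest block 1, the block sizes (in nonincreasing order) are [1, 1].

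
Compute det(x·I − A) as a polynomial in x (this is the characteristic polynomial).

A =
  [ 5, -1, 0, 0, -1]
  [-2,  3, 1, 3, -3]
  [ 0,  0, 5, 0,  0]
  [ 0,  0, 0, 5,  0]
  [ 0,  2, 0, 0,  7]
x^5 - 25*x^4 + 250*x^3 - 1250*x^2 + 3125*x - 3125

Expanding det(x·I − A) (e.g. by cofactor expansion or by noting that A is similar to its Jordan form J, which has the same characteristic polynomial as A) gives
  χ_A(x) = x^5 - 25*x^4 + 250*x^3 - 1250*x^2 + 3125*x - 3125
which factors as (x - 5)^5. The eigenvalues (with algebraic multiplicities) are λ = 5 with multiplicity 5.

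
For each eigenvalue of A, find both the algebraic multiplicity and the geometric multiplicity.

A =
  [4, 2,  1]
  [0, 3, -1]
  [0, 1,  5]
λ = 4: alg = 3, geom = 1

Step 1 — factor the characteristic polynomial to read off the algebraic multiplicities:
  χ_A(x) = (x - 4)^3

Step 2 — compute geometric multiplicities via the rank-nullity identity g(λ) = n − rank(A − λI):
  rank(A − (4)·I) = 2, so dim ker(A − (4)·I) = n − 2 = 1

Summary:
  λ = 4: algebraic multiplicity = 3, geometric multiplicity = 1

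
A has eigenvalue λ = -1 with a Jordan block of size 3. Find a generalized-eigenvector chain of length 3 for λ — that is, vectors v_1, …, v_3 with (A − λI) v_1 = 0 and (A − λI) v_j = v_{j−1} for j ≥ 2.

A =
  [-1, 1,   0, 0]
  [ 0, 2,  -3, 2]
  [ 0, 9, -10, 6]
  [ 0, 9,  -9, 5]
A Jordan chain for λ = -1 of length 3:
v_1 = (3, 0, 0, 0)ᵀ
v_2 = (1, 3, 9, 9)ᵀ
v_3 = (0, 1, 0, 0)ᵀ

Let N = A − (-1)·I. We want v_3 with N^3 v_3 = 0 but N^2 v_3 ≠ 0; then v_{j-1} := N · v_j for j = 3, …, 2.

Pick v_3 = (0, 1, 0, 0)ᵀ.
Then v_2 = N · v_3 = (1, 3, 9, 9)ᵀ.
Then v_1 = N · v_2 = (3, 0, 0, 0)ᵀ.

Sanity check: (A − (-1)·I) v_1 = (0, 0, 0, 0)ᵀ = 0. ✓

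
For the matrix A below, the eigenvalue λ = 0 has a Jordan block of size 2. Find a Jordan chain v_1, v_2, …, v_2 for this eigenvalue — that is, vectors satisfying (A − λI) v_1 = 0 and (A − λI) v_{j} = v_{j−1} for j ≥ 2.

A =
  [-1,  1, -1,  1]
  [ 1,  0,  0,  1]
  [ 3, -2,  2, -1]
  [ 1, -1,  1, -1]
A Jordan chain for λ = 0 of length 2:
v_1 = (-1, 1, 3, 1)ᵀ
v_2 = (1, 0, 0, 0)ᵀ

Let N = A − (0)·I. We want v_2 with N^2 v_2 = 0 but N^1 v_2 ≠ 0; then v_{j-1} := N · v_j for j = 2, …, 2.

Pick v_2 = (1, 0, 0, 0)ᵀ.
Then v_1 = N · v_2 = (-1, 1, 3, 1)ᵀ.

Sanity check: (A − (0)·I) v_1 = (0, 0, 0, 0)ᵀ = 0. ✓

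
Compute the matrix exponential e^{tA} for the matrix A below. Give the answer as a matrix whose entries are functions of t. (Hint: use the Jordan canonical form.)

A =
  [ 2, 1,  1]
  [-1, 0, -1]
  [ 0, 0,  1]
e^{tA} =
  [t*exp(t) + exp(t), t*exp(t), t*exp(t)]
  [-t*exp(t), -t*exp(t) + exp(t), -t*exp(t)]
  [0, 0, exp(t)]

Strategy: write A = P · J · P⁻¹ where J is a Jordan canonical form, so e^{tA} = P · e^{tJ} · P⁻¹, and e^{tJ} can be computed block-by-block.

A has Jordan form
J =
  [1, 1, 0]
  [0, 1, 0]
  [0, 0, 1]
(up to reordering of blocks).

Per-block formulas:
  For a 2×2 Jordan block J_2(1): exp(t · J_2(1)) = e^(1t)·(I + t·N), where N is the 2×2 nilpotent shift.
  For a 1×1 block at λ = 1: exp(t · [1]) = [e^(1t)].

After assembling e^{tJ} and conjugating by P, we get:

e^{tA} =
  [t*exp(t) + exp(t), t*exp(t), t*exp(t)]
  [-t*exp(t), -t*exp(t) + exp(t), -t*exp(t)]
  [0, 0, exp(t)]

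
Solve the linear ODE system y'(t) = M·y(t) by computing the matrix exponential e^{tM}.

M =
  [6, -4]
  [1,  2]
e^{tM} =
  [2*t*exp(4*t) + exp(4*t), -4*t*exp(4*t)]
  [t*exp(4*t), -2*t*exp(4*t) + exp(4*t)]

Strategy: write M = P · J · P⁻¹ where J is a Jordan canonical form, so e^{tM} = P · e^{tJ} · P⁻¹, and e^{tJ} can be computed block-by-block.

M has Jordan form
J =
  [4, 1]
  [0, 4]
(up to reordering of blocks).

Per-block formulas:
  For a 2×2 Jordan block J_2(4): exp(t · J_2(4)) = e^(4t)·(I + t·N), where N is the 2×2 nilpotent shift.

After assembling e^{tJ} and conjugating by P, we get:

e^{tM} =
  [2*t*exp(4*t) + exp(4*t), -4*t*exp(4*t)]
  [t*exp(4*t), -2*t*exp(4*t) + exp(4*t)]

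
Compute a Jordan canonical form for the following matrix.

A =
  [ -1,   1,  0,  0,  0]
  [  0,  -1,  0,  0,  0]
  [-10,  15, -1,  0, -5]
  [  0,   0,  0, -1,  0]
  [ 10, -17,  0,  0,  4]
J_2(-1) ⊕ J_1(-1) ⊕ J_1(-1) ⊕ J_1(4)

The characteristic polynomial is
  det(x·I − A) = x^5 - 10*x^3 - 20*x^2 - 15*x - 4 = (x - 4)*(x + 1)^4

Eigenvalues and multiplicities (the geometric multiplicity of λ is n − rank(A − λI), which equals the number of Jordan blocks for λ):
  λ = -1: algebraic multiplicity = 4, geometric multiplicity = 3
  λ = 4: algebraic multiplicity = 1, geometric multiplicity = 1

Determining the block sizes for each eigenvalue:
  λ = -1: 3 blocks summing to 4 forces exactly one block of size 2 and the rest size 1 → block sizes [2, 1, 1]
  λ = 4: one block (gm = 1), so the single block has size am = 1 → block sizes [1]

Assembling the blocks gives a Jordan form
J =
  [-1,  1,  0,  0, 0]
  [ 0, -1,  0,  0, 0]
  [ 0,  0, -1,  0, 0]
  [ 0,  0,  0, -1, 0]
  [ 0,  0,  0,  0, 4]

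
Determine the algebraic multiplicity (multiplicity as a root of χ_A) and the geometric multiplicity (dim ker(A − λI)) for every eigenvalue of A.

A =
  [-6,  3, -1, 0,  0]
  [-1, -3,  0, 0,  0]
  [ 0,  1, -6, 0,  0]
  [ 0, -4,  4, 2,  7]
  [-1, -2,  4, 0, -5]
λ = -5: alg = 4, geom = 2; λ = 2: alg = 1, geom = 1

Step 1 — factor the characteristic polynomial to read off the algebraic multiplicities:
  χ_A(x) = (x - 2)*(x + 5)^4

Step 2 — compute geometric multiplicities via the rank-nullity identity g(λ) = n − rank(A − λI):
  rank(A − (-5)·I) = 3, so dim ker(A − (-5)·I) = n − 3 = 2
  rank(A − (2)·I) = 4, so dim ker(A − (2)·I) = n − 4 = 1

Summary:
  λ = -5: algebraic multiplicity = 4, geometric multiplicity = 2
  λ = 2: algebraic multiplicity = 1, geometric multiplicity = 1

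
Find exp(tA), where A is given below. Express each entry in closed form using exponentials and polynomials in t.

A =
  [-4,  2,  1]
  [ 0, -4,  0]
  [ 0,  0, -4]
e^{tA} =
  [exp(-4*t), 2*t*exp(-4*t), t*exp(-4*t)]
  [0, exp(-4*t), 0]
  [0, 0, exp(-4*t)]

Strategy: write A = P · J · P⁻¹ where J is a Jordan canonical form, so e^{tA} = P · e^{tJ} · P⁻¹, and e^{tJ} can be computed block-by-block.

A has Jordan form
J =
  [-4,  1,  0]
  [ 0, -4,  0]
  [ 0,  0, -4]
(up to reordering of blocks).

Per-block formulas:
  For a 1×1 block at λ = -4: exp(t · [-4]) = [e^(-4t)].
  For a 2×2 Jordan block J_2(-4): exp(t · J_2(-4)) = e^(-4t)·(I + t·N), where N is the 2×2 nilpotent shift.

After assembling e^{tJ} and conjugating by P, we get:

e^{tA} =
  [exp(-4*t), 2*t*exp(-4*t), t*exp(-4*t)]
  [0, exp(-4*t), 0]
  [0, 0, exp(-4*t)]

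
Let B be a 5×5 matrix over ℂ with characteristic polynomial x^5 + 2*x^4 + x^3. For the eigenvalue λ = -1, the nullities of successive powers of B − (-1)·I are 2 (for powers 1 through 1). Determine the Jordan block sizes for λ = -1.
Block sizes for λ = -1: [1, 1]

From the dimensions of kernels of powers, the number of Jordan blocks of size at least j is d_j − d_{j−1} where d_j = dim ker(N^j) (with d_0 = 0). Computing the differences gives [2].
The number of blocks of size exactly k is (#blocks of size ≥ k) − (#blocks of size ≥ k + 1), so the partition is: 2 block(s) of size 1.
In nonincreasing order the block sizes are [1, 1].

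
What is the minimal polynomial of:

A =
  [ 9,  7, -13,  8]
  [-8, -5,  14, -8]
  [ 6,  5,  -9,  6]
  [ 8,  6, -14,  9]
x^3 - 3*x^2 + 3*x - 1

The characteristic polynomial is χ_A(x) = (x - 1)^4, so the eigenvalues are known. The minimal polynomial is
  m_A(x) = Π_λ (x − λ)^{k_λ}
where k_λ is the size of the *largest* Jordan block for λ (equivalently, the smallest k with (A − λI)^k v = 0 for every generalised eigenvector v of λ).

  λ = 1: largest Jordan block has size 3, contributing (x − 1)^3

So m_A(x) = (x - 1)^3 = x^3 - 3*x^2 + 3*x - 1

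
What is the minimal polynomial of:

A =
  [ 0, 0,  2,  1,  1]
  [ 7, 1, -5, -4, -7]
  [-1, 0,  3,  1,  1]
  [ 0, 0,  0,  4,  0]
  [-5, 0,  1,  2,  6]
x^3 - 9*x^2 + 24*x - 16

The characteristic polynomial is χ_A(x) = (x - 4)^3*(x - 1)^2, so the eigenvalues are known. The minimal polynomial is
  m_A(x) = Π_λ (x − λ)^{k_λ}
where k_λ is the size of the *largest* Jordan block for λ (equivalently, the smallest k with (A − λI)^k v = 0 for every generalised eigenvector v of λ).

  λ = 1: largest Jordan block has size 1, contributing (x − 1)
  λ = 4: largest Jordan block has size 2, contributing (x − 4)^2

So m_A(x) = (x - 4)^2*(x - 1) = x^3 - 9*x^2 + 24*x - 16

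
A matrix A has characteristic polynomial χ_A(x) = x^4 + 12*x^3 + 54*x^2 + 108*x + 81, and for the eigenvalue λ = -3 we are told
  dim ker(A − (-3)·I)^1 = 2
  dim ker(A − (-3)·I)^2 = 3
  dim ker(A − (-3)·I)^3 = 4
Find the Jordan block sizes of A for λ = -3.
Block sizes for λ = -3: [3, 1]

From the dimensions of kernels of powers, the number of Jordan blocks of size at least j is d_j − d_{j−1} where d_j = dim ker(N^j) (with d_0 = 0). Computing the differences gives [2, 1, 1].
The number of blocks of size exactly k is (#blocks of size ≥ k) − (#blocks of size ≥ k + 1), so the partition is: 1 block(s) of size 1, 1 block(s) of size 3.
In nonincreasing order the block sizes are [3, 1].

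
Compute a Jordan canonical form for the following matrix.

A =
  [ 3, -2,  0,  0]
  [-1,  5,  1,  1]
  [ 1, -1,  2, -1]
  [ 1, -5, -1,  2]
J_3(3) ⊕ J_1(3)

The characteristic polynomial is
  det(x·I − A) = x^4 - 12*x^3 + 54*x^2 - 108*x + 81 = (x - 3)^4

Eigenvalues and multiplicities (the geometric multiplicity of λ is n − rank(A − λI), which equals the number of Jordan blocks for λ):
  λ = 3: algebraic multiplicity = 4, geometric multiplicity = 2

Determining the block sizes for each eigenvalue:
  λ = 3: with am = 4 and gm = 2, the partition is not yet determined (e.g. several partitions of 4 into 2 parts exist). Let N = A − (3)·I. Computing rank(N^1) = 2, rank(N^2) = 1, rank(N^3) = 0; the number of blocks of size ≥ j is rank(N^{j−1}) − rank(N^j), giving [2, 1, 1]. So we have 1 block(s) of size 3, 1 block(s) of size 1 → block sizes [3, 1]

Assembling the blocks gives a Jordan form
J =
  [3, 1, 0, 0]
  [0, 3, 1, 0]
  [0, 0, 3, 0]
  [0, 0, 0, 3]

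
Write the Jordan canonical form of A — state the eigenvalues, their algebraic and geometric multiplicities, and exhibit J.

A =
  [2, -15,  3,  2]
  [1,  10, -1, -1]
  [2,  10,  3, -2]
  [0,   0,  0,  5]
J_3(5) ⊕ J_1(5)

The characteristic polynomial is
  det(x·I − A) = x^4 - 20*x^3 + 150*x^2 - 500*x + 625 = (x - 5)^4

Eigenvalues and multiplicities (the geometric multiplicity of λ is n − rank(A − λI), which equals the number of Jordan blocks for λ):
  λ = 5: algebraic multiplicity = 4, geometric multiplicity = 2

Determining the block sizes for each eigenvalue:
  λ = 5: with am = 4 and gm = 2, the partition is not yet determined (e.g. several partitions of 4 into 2 parts exist). Let N = A − (5)·I. Computing rank(N^1) = 2, rank(N^2) = 1, rank(N^3) = 0; the number of blocks of size ≥ j is rank(N^{j−1}) − rank(N^j), giving [2, 1, 1]. So we have 1 block(s) of size 3, 1 block(s) of size 1 → block sizes [3, 1]

Assembling the blocks gives a Jordan form
J =
  [5, 1, 0, 0]
  [0, 5, 1, 0]
  [0, 0, 5, 0]
  [0, 0, 0, 5]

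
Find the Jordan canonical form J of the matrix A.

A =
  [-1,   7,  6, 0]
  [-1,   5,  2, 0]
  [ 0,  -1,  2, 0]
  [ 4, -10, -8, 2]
J_3(2) ⊕ J_1(2)

The characteristic polynomial is
  det(x·I − A) = x^4 - 8*x^3 + 24*x^2 - 32*x + 16 = (x - 2)^4

Eigenvalues and multiplicities (the geometric multiplicity of λ is n − rank(A − λI), which equals the number of Jordan blocks for λ):
  λ = 2: algebraic multiplicity = 4, geometric multiplicity = 2

Determining the block sizes for each eigenvalue:
  λ = 2: with am = 4 and gm = 2, the partition is not yet determined (e.g. several partitions of 4 into 2 parts exist). Let N = A − (2)·I. Computing rank(N^1) = 2, rank(N^2) = 1, rank(N^3) = 0; the number of blocks of size ≥ j is rank(N^{j−1}) − rank(N^j), giving [2, 1, 1]. So we have 1 block(s) of size 3, 1 block(s) of size 1 → block sizes [3, 1]

Assembling the blocks gives a Jordan form
J =
  [2, 1, 0, 0]
  [0, 2, 1, 0]
  [0, 0, 2, 0]
  [0, 0, 0, 2]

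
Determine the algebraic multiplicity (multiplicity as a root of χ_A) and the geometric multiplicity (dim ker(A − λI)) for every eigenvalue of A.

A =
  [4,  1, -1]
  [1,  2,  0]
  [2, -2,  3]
λ = 3: alg = 3, geom = 1

Step 1 — factor the characteristic polynomial to read off the algebraic multiplicities:
  χ_A(x) = (x - 3)^3

Step 2 — compute geometric multiplicities via the rank-nullity identity g(λ) = n − rank(A − λI):
  rank(A − (3)·I) = 2, so dim ker(A − (3)·I) = n − 2 = 1

Summary:
  λ = 3: algebraic multiplicity = 3, geometric multiplicity = 1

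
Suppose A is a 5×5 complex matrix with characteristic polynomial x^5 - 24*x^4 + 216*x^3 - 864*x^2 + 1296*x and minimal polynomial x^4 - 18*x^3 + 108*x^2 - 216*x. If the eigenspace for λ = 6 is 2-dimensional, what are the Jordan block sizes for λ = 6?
Block sizes for λ = 6: [3, 1]

Step 1 — from the characteristic polynomial, algebraic multiplicity of λ = 6 is 4. From dim ker(A − (6)·I) = 2, there are exactly 2 Jordan blocks for λ = 6.
Step 2 — from the minimal polynomial, the factor (x − 6)^3 tells us the largest block for λ = 6 has size 3.
Step 3 — with total size 4, 2 blocks, and largest block 3, the block sizes (in nonincreasing order) are [3, 1].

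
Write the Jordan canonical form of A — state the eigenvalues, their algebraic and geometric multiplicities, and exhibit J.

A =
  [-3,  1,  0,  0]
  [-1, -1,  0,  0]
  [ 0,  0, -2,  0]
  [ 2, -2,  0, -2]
J_2(-2) ⊕ J_1(-2) ⊕ J_1(-2)

The characteristic polynomial is
  det(x·I − A) = x^4 + 8*x^3 + 24*x^2 + 32*x + 16 = (x + 2)^4

Eigenvalues and multiplicities (the geometric multiplicity of λ is n − rank(A − λI), which equals the number of Jordan blocks for λ):
  λ = -2: algebraic multiplicity = 4, geometric multiplicity = 3

Determining the block sizes for each eigenvalue:
  λ = -2: 3 blocks summing to 4 forces exactly one block of size 2 and the rest size 1 → block sizes [2, 1, 1]

Assembling the blocks gives a Jordan form
J =
  [-2,  1,  0,  0]
  [ 0, -2,  0,  0]
  [ 0,  0, -2,  0]
  [ 0,  0,  0, -2]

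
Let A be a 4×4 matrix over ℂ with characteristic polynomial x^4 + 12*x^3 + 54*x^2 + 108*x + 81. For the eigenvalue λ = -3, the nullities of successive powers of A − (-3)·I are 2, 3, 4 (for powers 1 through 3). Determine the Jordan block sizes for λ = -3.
Block sizes for λ = -3: [3, 1]

From the dimensions of kernels of powers, the number of Jordan blocks of size at least j is d_j − d_{j−1} where d_j = dim ker(N^j) (with d_0 = 0). Computing the differences gives [2, 1, 1].
The number of blocks of size exactly k is (#blocks of size ≥ k) − (#blocks of size ≥ k + 1), so the partition is: 1 block(s) of size 1, 1 block(s) of size 3.
In nonincreasing order the block sizes are [3, 1].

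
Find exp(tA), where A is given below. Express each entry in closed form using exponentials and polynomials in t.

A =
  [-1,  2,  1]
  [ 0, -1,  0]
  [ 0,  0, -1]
e^{tA} =
  [exp(-t), 2*t*exp(-t), t*exp(-t)]
  [0, exp(-t), 0]
  [0, 0, exp(-t)]

Strategy: write A = P · J · P⁻¹ where J is a Jordan canonical form, so e^{tA} = P · e^{tJ} · P⁻¹, and e^{tJ} can be computed block-by-block.

A has Jordan form
J =
  [-1,  1,  0]
  [ 0, -1,  0]
  [ 0,  0, -1]
(up to reordering of blocks).

Per-block formulas:
  For a 1×1 block at λ = -1: exp(t · [-1]) = [e^(-1t)].
  For a 2×2 Jordan block J_2(-1): exp(t · J_2(-1)) = e^(-1t)·(I + t·N), where N is the 2×2 nilpotent shift.

After assembling e^{tJ} and conjugating by P, we get:

e^{tA} =
  [exp(-t), 2*t*exp(-t), t*exp(-t)]
  [0, exp(-t), 0]
  [0, 0, exp(-t)]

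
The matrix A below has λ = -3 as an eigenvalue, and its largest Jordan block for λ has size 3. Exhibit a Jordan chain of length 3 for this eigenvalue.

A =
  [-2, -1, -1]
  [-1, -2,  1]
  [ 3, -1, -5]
A Jordan chain for λ = -3 of length 3:
v_1 = (-1, 1, -2)ᵀ
v_2 = (1, -1, 3)ᵀ
v_3 = (1, 0, 0)ᵀ

Let N = A − (-3)·I. We want v_3 with N^3 v_3 = 0 but N^2 v_3 ≠ 0; then v_{j-1} := N · v_j for j = 3, …, 2.

Pick v_3 = (1, 0, 0)ᵀ.
Then v_2 = N · v_3 = (1, -1, 3)ᵀ.
Then v_1 = N · v_2 = (-1, 1, -2)ᵀ.

Sanity check: (A − (-3)·I) v_1 = (0, 0, 0)ᵀ = 0. ✓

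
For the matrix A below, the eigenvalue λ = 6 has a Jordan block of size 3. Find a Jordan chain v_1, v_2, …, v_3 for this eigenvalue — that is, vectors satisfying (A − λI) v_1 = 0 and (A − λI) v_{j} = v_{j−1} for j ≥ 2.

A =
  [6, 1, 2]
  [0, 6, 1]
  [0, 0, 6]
A Jordan chain for λ = 6 of length 3:
v_1 = (1, 0, 0)ᵀ
v_2 = (2, 1, 0)ᵀ
v_3 = (0, 0, 1)ᵀ

Let N = A − (6)·I. We want v_3 with N^3 v_3 = 0 but N^2 v_3 ≠ 0; then v_{j-1} := N · v_j for j = 3, …, 2.

Pick v_3 = (0, 0, 1)ᵀ.
Then v_2 = N · v_3 = (2, 1, 0)ᵀ.
Then v_1 = N · v_2 = (1, 0, 0)ᵀ.

Sanity check: (A − (6)·I) v_1 = (0, 0, 0)ᵀ = 0. ✓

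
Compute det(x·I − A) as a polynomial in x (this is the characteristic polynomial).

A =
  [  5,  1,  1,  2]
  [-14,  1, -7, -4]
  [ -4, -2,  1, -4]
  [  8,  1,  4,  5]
x^4 - 12*x^3 + 54*x^2 - 108*x + 81

Expanding det(x·I − A) (e.g. by cofactor expansion or by noting that A is similar to its Jordan form J, which has the same characteristic polynomial as A) gives
  χ_A(x) = x^4 - 12*x^3 + 54*x^2 - 108*x + 81
which factors as (x - 3)^4. The eigenvalues (with algebraic multiplicities) are λ = 3 with multiplicity 4.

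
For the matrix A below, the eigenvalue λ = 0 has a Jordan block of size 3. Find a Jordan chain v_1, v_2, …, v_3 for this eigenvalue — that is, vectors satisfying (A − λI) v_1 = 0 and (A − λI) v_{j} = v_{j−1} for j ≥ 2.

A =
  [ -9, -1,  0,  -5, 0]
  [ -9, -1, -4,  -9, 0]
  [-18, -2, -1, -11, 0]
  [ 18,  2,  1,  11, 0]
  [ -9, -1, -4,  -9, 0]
A Jordan chain for λ = 0 of length 3:
v_1 = (-1, -1, -2, 2, -1)ᵀ
v_2 = (0, -4, -1, 1, -4)ᵀ
v_3 = (0, 0, 1, 0, 0)ᵀ

Let N = A − (0)·I. We want v_3 with N^3 v_3 = 0 but N^2 v_3 ≠ 0; then v_{j-1} := N · v_j for j = 3, …, 2.

Pick v_3 = (0, 0, 1, 0, 0)ᵀ.
Then v_2 = N · v_3 = (0, -4, -1, 1, -4)ᵀ.
Then v_1 = N · v_2 = (-1, -1, -2, 2, -1)ᵀ.

Sanity check: (A − (0)·I) v_1 = (0, 0, 0, 0, 0)ᵀ = 0. ✓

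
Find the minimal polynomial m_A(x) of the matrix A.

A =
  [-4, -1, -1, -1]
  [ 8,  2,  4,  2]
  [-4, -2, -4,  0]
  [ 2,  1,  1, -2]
x^3 + 6*x^2 + 12*x + 8

The characteristic polynomial is χ_A(x) = (x + 2)^4, so the eigenvalues are known. The minimal polynomial is
  m_A(x) = Π_λ (x − λ)^{k_λ}
where k_λ is the size of the *largest* Jordan block for λ (equivalently, the smallest k with (A − λI)^k v = 0 for every generalised eigenvector v of λ).

  λ = -2: largest Jordan block has size 3, contributing (x + 2)^3

So m_A(x) = (x + 2)^3 = x^3 + 6*x^2 + 12*x + 8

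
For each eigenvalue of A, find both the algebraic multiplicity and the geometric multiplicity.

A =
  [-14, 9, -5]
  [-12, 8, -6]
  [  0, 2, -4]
λ = -4: alg = 2, geom = 1; λ = -2: alg = 1, geom = 1

Step 1 — factor the characteristic polynomial to read off the algebraic multiplicities:
  χ_A(x) = (x + 2)*(x + 4)^2

Step 2 — compute geometric multiplicities via the rank-nullity identity g(λ) = n − rank(A − λI):
  rank(A − (-4)·I) = 2, so dim ker(A − (-4)·I) = n − 2 = 1
  rank(A − (-2)·I) = 2, so dim ker(A − (-2)·I) = n − 2 = 1

Summary:
  λ = -4: algebraic multiplicity = 2, geometric multiplicity = 1
  λ = -2: algebraic multiplicity = 1, geometric multiplicity = 1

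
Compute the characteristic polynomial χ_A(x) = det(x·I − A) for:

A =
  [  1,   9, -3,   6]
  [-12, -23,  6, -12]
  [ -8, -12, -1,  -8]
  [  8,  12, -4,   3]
x^4 + 20*x^3 + 150*x^2 + 500*x + 625

Expanding det(x·I − A) (e.g. by cofactor expansion or by noting that A is similar to its Jordan form J, which has the same characteristic polynomial as A) gives
  χ_A(x) = x^4 + 20*x^3 + 150*x^2 + 500*x + 625
which factors as (x + 5)^4. The eigenvalues (with algebraic multiplicities) are λ = -5 with multiplicity 4.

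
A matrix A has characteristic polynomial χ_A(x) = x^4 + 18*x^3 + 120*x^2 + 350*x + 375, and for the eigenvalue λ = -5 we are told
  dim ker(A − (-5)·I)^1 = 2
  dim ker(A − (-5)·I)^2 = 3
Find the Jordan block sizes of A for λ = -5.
Block sizes for λ = -5: [2, 1]

From the dimensions of kernels of powers, the number of Jordan blocks of size at least j is d_j − d_{j−1} where d_j = dim ker(N^j) (with d_0 = 0). Computing the differences gives [2, 1].
The number of blocks of size exactly k is (#blocks of size ≥ k) − (#blocks of size ≥ k + 1), so the partition is: 1 block(s) of size 1, 1 block(s) of size 2.
In nonincreasing order the block sizes are [2, 1].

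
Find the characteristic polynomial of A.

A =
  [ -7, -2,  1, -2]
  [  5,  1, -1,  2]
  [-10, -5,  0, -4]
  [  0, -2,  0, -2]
x^4 + 8*x^3 + 24*x^2 + 32*x + 16

Expanding det(x·I − A) (e.g. by cofactor expansion or by noting that A is similar to its Jordan form J, which has the same characteristic polynomial as A) gives
  χ_A(x) = x^4 + 8*x^3 + 24*x^2 + 32*x + 16
which factors as (x + 2)^4. The eigenvalues (with algebraic multiplicities) are λ = -2 with multiplicity 4.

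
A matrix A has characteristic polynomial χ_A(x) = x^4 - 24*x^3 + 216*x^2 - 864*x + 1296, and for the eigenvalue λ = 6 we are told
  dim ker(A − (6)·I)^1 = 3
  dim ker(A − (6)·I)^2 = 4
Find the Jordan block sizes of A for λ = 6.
Block sizes for λ = 6: [2, 1, 1]

From the dimensions of kernels of powers, the number of Jordan blocks of size at least j is d_j − d_{j−1} where d_j = dim ker(N^j) (with d_0 = 0). Computing the differences gives [3, 1].
The number of blocks of size exactly k is (#blocks of size ≥ k) − (#blocks of size ≥ k + 1), so the partition is: 2 block(s) of size 1, 1 block(s) of size 2.
In nonincreasing order the block sizes are [2, 1, 1].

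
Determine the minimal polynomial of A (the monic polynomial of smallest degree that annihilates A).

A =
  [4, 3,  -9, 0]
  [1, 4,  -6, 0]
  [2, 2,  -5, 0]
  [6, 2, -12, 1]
x^3 - 3*x^2 + 3*x - 1

The characteristic polynomial is χ_A(x) = (x - 1)^4, so the eigenvalues are known. The minimal polynomial is
  m_A(x) = Π_λ (x − λ)^{k_λ}
where k_λ is the size of the *largest* Jordan block for λ (equivalently, the smallest k with (A − λI)^k v = 0 for every generalised eigenvector v of λ).

  λ = 1: largest Jordan block has size 3, contributing (x − 1)^3

So m_A(x) = (x - 1)^3 = x^3 - 3*x^2 + 3*x - 1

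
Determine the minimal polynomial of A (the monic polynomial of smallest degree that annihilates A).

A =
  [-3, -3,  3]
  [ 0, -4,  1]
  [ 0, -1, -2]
x^2 + 6*x + 9

The characteristic polynomial is χ_A(x) = (x + 3)^3, so the eigenvalues are known. The minimal polynomial is
  m_A(x) = Π_λ (x − λ)^{k_λ}
where k_λ is the size of the *largest* Jordan block for λ (equivalently, the smallest k with (A − λI)^k v = 0 for every generalised eigenvector v of λ).

  λ = -3: largest Jordan block has size 2, contributing (x + 3)^2

So m_A(x) = (x + 3)^2 = x^2 + 6*x + 9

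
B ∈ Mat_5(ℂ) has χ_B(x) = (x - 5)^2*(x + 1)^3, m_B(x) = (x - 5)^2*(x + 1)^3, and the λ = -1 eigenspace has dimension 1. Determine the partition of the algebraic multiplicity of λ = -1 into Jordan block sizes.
Block sizes for λ = -1: [3]

Step 1 — from the characteristic polynomial, algebraic multiplicity of λ = -1 is 3. From dim ker(B − (-1)·I) = 1, there are exactly 1 Jordan blocks for λ = -1.
Step 2 — from the minimal polynomial, the factor (x + 1)^3 tells us the largest block for λ = -1 has size 3.
Step 3 — with total size 3, 1 blocks, and largest block 3, the block sizes (in nonincreasing order) are [3].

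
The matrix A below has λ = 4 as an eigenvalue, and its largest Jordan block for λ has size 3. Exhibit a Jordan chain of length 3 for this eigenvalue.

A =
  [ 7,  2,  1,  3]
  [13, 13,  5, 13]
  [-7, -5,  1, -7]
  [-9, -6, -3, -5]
A Jordan chain for λ = 4 of length 3:
v_1 = (1, 4, -2, -3)ᵀ
v_2 = (3, 13, -7, -9)ᵀ
v_3 = (1, 0, 0, 0)ᵀ

Let N = A − (4)·I. We want v_3 with N^3 v_3 = 0 but N^2 v_3 ≠ 0; then v_{j-1} := N · v_j for j = 3, …, 2.

Pick v_3 = (1, 0, 0, 0)ᵀ.
Then v_2 = N · v_3 = (3, 13, -7, -9)ᵀ.
Then v_1 = N · v_2 = (1, 4, -2, -3)ᵀ.

Sanity check: (A − (4)·I) v_1 = (0, 0, 0, 0)ᵀ = 0. ✓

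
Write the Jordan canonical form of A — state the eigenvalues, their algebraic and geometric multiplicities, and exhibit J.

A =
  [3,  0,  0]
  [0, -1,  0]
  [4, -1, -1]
J_2(-1) ⊕ J_1(3)

The characteristic polynomial is
  det(x·I − A) = x^3 - x^2 - 5*x - 3 = (x - 3)*(x + 1)^2

Eigenvalues and multiplicities (the geometric multiplicity of λ is n − rank(A − λI), which equals the number of Jordan blocks for λ):
  λ = -1: algebraic multiplicity = 2, geometric multiplicity = 1
  λ = 3: algebraic multiplicity = 1, geometric multiplicity = 1

Determining the block sizes for each eigenvalue:
  λ = -1: one block (gm = 1), so the single block has size am = 2 → block sizes [2]
  λ = 3: one block (gm = 1), so the single block has size am = 1 → block sizes [1]

Assembling the blocks gives a Jordan form
J =
  [-1,  1, 0]
  [ 0, -1, 0]
  [ 0,  0, 3]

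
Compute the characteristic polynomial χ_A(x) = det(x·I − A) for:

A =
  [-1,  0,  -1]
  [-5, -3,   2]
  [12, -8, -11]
x^3 + 15*x^2 + 75*x + 125

Expanding det(x·I − A) (e.g. by cofactor expansion or by noting that A is similar to its Jordan form J, which has the same characteristic polynomial as A) gives
  χ_A(x) = x^3 + 15*x^2 + 75*x + 125
which factors as (x + 5)^3. The eigenvalues (with algebraic multiplicities) are λ = -5 with multiplicity 3.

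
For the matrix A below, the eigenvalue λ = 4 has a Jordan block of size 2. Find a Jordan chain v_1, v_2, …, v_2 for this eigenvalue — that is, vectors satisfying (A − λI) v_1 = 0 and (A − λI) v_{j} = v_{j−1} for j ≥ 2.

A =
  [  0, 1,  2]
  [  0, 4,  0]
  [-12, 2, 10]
A Jordan chain for λ = 4 of length 2:
v_1 = (1, 0, 2)ᵀ
v_2 = (0, 1, 0)ᵀ

Let N = A − (4)·I. We want v_2 with N^2 v_2 = 0 but N^1 v_2 ≠ 0; then v_{j-1} := N · v_j for j = 2, …, 2.

Pick v_2 = (0, 1, 0)ᵀ.
Then v_1 = N · v_2 = (1, 0, 2)ᵀ.

Sanity check: (A − (4)·I) v_1 = (0, 0, 0)ᵀ = 0. ✓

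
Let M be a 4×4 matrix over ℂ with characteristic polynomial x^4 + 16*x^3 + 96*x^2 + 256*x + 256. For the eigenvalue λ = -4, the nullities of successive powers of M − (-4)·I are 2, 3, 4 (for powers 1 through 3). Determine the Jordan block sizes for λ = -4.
Block sizes for λ = -4: [3, 1]

From the dimensions of kernels of powers, the number of Jordan blocks of size at least j is d_j − d_{j−1} where d_j = dim ker(N^j) (with d_0 = 0). Computing the differences gives [2, 1, 1].
The number of blocks of size exactly k is (#blocks of size ≥ k) − (#blocks of size ≥ k + 1), so the partition is: 1 block(s) of size 1, 1 block(s) of size 3.
In nonincreasing order the block sizes are [3, 1].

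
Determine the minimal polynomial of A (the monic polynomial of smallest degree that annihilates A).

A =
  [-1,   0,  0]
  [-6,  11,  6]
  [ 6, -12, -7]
x^2 - 4*x - 5

The characteristic polynomial is χ_A(x) = (x - 5)*(x + 1)^2, so the eigenvalues are known. The minimal polynomial is
  m_A(x) = Π_λ (x − λ)^{k_λ}
where k_λ is the size of the *largest* Jordan block for λ (equivalently, the smallest k with (A − λI)^k v = 0 for every generalised eigenvector v of λ).

  λ = -1: largest Jordan block has size 1, contributing (x + 1)
  λ = 5: largest Jordan block has size 1, contributing (x − 5)

So m_A(x) = (x - 5)*(x + 1) = x^2 - 4*x - 5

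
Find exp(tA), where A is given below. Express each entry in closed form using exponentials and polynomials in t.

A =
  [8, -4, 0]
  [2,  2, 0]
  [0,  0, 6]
e^{tA} =
  [2*exp(6*t) - exp(4*t), -2*exp(6*t) + 2*exp(4*t), 0]
  [exp(6*t) - exp(4*t), -exp(6*t) + 2*exp(4*t), 0]
  [0, 0, exp(6*t)]

Strategy: write A = P · J · P⁻¹ where J is a Jordan canonical form, so e^{tA} = P · e^{tJ} · P⁻¹, and e^{tJ} can be computed block-by-block.

A has Jordan form
J =
  [4, 0, 0]
  [0, 6, 0]
  [0, 0, 6]
(up to reordering of blocks).

Per-block formulas:
  For a 1×1 block at λ = 4: exp(t · [4]) = [e^(4t)].
  For a 1×1 block at λ = 6: exp(t · [6]) = [e^(6t)].

After assembling e^{tJ} and conjugating by P, we get:

e^{tA} =
  [2*exp(6*t) - exp(4*t), -2*exp(6*t) + 2*exp(4*t), 0]
  [exp(6*t) - exp(4*t), -exp(6*t) + 2*exp(4*t), 0]
  [0, 0, exp(6*t)]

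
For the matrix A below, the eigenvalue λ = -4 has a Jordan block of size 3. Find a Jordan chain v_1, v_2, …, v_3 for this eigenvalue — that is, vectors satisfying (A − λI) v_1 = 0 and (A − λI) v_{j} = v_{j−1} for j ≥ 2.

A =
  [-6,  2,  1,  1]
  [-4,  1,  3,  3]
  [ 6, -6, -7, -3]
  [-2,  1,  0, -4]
A Jordan chain for λ = -4 of length 3:
v_1 = (1, 2, -3, 1)ᵀ
v_2 = (2, 5, -6, 1)ᵀ
v_3 = (0, 1, 0, 0)ᵀ

Let N = A − (-4)·I. We want v_3 with N^3 v_3 = 0 but N^2 v_3 ≠ 0; then v_{j-1} := N · v_j for j = 3, …, 2.

Pick v_3 = (0, 1, 0, 0)ᵀ.
Then v_2 = N · v_3 = (2, 5, -6, 1)ᵀ.
Then v_1 = N · v_2 = (1, 2, -3, 1)ᵀ.

Sanity check: (A − (-4)·I) v_1 = (0, 0, 0, 0)ᵀ = 0. ✓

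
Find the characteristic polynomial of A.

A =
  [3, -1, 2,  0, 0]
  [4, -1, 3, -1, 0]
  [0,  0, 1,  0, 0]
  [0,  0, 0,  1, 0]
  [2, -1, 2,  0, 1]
x^5 - 5*x^4 + 10*x^3 - 10*x^2 + 5*x - 1

Expanding det(x·I − A) (e.g. by cofactor expansion or by noting that A is similar to its Jordan form J, which has the same characteristic polynomial as A) gives
  χ_A(x) = x^5 - 5*x^4 + 10*x^3 - 10*x^2 + 5*x - 1
which factors as (x - 1)^5. The eigenvalues (with algebraic multiplicities) are λ = 1 with multiplicity 5.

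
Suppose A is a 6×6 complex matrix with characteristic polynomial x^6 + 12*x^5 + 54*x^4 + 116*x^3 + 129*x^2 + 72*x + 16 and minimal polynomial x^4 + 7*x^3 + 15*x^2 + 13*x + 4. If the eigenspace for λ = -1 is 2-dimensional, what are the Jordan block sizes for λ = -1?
Block sizes for λ = -1: [3, 1]

Step 1 — from the characteristic polynomial, algebraic multiplicity of λ = -1 is 4. From dim ker(A − (-1)·I) = 2, there are exactly 2 Jordan blocks for λ = -1.
Step 2 — from the minimal polynomial, the factor (x + 1)^3 tells us the largest block for λ = -1 has size 3.
Step 3 — with total size 4, 2 blocks, and largest block 3, the block sizes (in nonincreasing order) are [3, 1].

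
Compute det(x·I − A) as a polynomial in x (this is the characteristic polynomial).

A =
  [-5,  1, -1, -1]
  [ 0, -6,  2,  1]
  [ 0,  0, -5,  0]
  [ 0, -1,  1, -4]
x^4 + 20*x^3 + 150*x^2 + 500*x + 625

Expanding det(x·I − A) (e.g. by cofactor expansion or by noting that A is similar to its Jordan form J, which has the same characteristic polynomial as A) gives
  χ_A(x) = x^4 + 20*x^3 + 150*x^2 + 500*x + 625
which factors as (x + 5)^4. The eigenvalues (with algebraic multiplicities) are λ = -5 with multiplicity 4.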